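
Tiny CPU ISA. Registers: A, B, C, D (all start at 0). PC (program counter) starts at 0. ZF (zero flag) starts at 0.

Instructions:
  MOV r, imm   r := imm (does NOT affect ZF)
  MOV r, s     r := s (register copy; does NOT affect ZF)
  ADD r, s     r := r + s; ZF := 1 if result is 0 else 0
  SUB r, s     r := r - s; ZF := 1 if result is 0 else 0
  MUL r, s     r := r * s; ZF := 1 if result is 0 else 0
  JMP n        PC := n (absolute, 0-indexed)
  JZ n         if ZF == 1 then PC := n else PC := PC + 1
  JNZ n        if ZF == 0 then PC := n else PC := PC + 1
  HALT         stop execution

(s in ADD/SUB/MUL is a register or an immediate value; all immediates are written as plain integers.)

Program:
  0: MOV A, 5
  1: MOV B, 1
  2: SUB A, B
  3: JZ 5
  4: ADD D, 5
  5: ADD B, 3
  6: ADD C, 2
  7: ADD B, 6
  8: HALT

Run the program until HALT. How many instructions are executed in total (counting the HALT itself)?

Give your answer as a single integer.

Answer: 9

Derivation:
Step 1: PC=0 exec 'MOV A, 5'. After: A=5 B=0 C=0 D=0 ZF=0 PC=1
Step 2: PC=1 exec 'MOV B, 1'. After: A=5 B=1 C=0 D=0 ZF=0 PC=2
Step 3: PC=2 exec 'SUB A, B'. After: A=4 B=1 C=0 D=0 ZF=0 PC=3
Step 4: PC=3 exec 'JZ 5'. After: A=4 B=1 C=0 D=0 ZF=0 PC=4
Step 5: PC=4 exec 'ADD D, 5'. After: A=4 B=1 C=0 D=5 ZF=0 PC=5
Step 6: PC=5 exec 'ADD B, 3'. After: A=4 B=4 C=0 D=5 ZF=0 PC=6
Step 7: PC=6 exec 'ADD C, 2'. After: A=4 B=4 C=2 D=5 ZF=0 PC=7
Step 8: PC=7 exec 'ADD B, 6'. After: A=4 B=10 C=2 D=5 ZF=0 PC=8
Step 9: PC=8 exec 'HALT'. After: A=4 B=10 C=2 D=5 ZF=0 PC=8 HALTED
Total instructions executed: 9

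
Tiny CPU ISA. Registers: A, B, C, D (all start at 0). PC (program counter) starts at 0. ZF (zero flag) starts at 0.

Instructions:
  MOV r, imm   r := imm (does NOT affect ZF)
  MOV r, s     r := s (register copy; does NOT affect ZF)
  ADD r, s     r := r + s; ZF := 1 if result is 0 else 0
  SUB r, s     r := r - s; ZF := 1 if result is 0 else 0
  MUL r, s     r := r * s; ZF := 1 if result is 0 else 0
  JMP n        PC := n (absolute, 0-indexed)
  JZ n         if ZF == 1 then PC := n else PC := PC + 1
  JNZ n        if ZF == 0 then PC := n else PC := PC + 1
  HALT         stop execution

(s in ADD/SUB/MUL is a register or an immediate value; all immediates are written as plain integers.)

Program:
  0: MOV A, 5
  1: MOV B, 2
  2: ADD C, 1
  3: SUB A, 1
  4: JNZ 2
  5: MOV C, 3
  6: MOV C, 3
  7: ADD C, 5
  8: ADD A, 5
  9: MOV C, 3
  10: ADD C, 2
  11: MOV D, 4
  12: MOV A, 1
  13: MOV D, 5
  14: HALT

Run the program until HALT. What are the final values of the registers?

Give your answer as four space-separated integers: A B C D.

Step 1: PC=0 exec 'MOV A, 5'. After: A=5 B=0 C=0 D=0 ZF=0 PC=1
Step 2: PC=1 exec 'MOV B, 2'. After: A=5 B=2 C=0 D=0 ZF=0 PC=2
Step 3: PC=2 exec 'ADD C, 1'. After: A=5 B=2 C=1 D=0 ZF=0 PC=3
Step 4: PC=3 exec 'SUB A, 1'. After: A=4 B=2 C=1 D=0 ZF=0 PC=4
Step 5: PC=4 exec 'JNZ 2'. After: A=4 B=2 C=1 D=0 ZF=0 PC=2
Step 6: PC=2 exec 'ADD C, 1'. After: A=4 B=2 C=2 D=0 ZF=0 PC=3
Step 7: PC=3 exec 'SUB A, 1'. After: A=3 B=2 C=2 D=0 ZF=0 PC=4
Step 8: PC=4 exec 'JNZ 2'. After: A=3 B=2 C=2 D=0 ZF=0 PC=2
Step 9: PC=2 exec 'ADD C, 1'. After: A=3 B=2 C=3 D=0 ZF=0 PC=3
Step 10: PC=3 exec 'SUB A, 1'. After: A=2 B=2 C=3 D=0 ZF=0 PC=4
Step 11: PC=4 exec 'JNZ 2'. After: A=2 B=2 C=3 D=0 ZF=0 PC=2
Step 12: PC=2 exec 'ADD C, 1'. After: A=2 B=2 C=4 D=0 ZF=0 PC=3
Step 13: PC=3 exec 'SUB A, 1'. After: A=1 B=2 C=4 D=0 ZF=0 PC=4
Step 14: PC=4 exec 'JNZ 2'. After: A=1 B=2 C=4 D=0 ZF=0 PC=2
Step 15: PC=2 exec 'ADD C, 1'. After: A=1 B=2 C=5 D=0 ZF=0 PC=3
Step 16: PC=3 exec 'SUB A, 1'. After: A=0 B=2 C=5 D=0 ZF=1 PC=4
Step 17: PC=4 exec 'JNZ 2'. After: A=0 B=2 C=5 D=0 ZF=1 PC=5
Step 18: PC=5 exec 'MOV C, 3'. After: A=0 B=2 C=3 D=0 ZF=1 PC=6
Step 19: PC=6 exec 'MOV C, 3'. After: A=0 B=2 C=3 D=0 ZF=1 PC=7
Step 20: PC=7 exec 'ADD C, 5'. After: A=0 B=2 C=8 D=0 ZF=0 PC=8
Step 21: PC=8 exec 'ADD A, 5'. After: A=5 B=2 C=8 D=0 ZF=0 PC=9
Step 22: PC=9 exec 'MOV C, 3'. After: A=5 B=2 C=3 D=0 ZF=0 PC=10
Step 23: PC=10 exec 'ADD C, 2'. After: A=5 B=2 C=5 D=0 ZF=0 PC=11
Step 24: PC=11 exec 'MOV D, 4'. After: A=5 B=2 C=5 D=4 ZF=0 PC=12
Step 25: PC=12 exec 'MOV A, 1'. After: A=1 B=2 C=5 D=4 ZF=0 PC=13
Step 26: PC=13 exec 'MOV D, 5'. After: A=1 B=2 C=5 D=5 ZF=0 PC=14
Step 27: PC=14 exec 'HALT'. After: A=1 B=2 C=5 D=5 ZF=0 PC=14 HALTED

Answer: 1 2 5 5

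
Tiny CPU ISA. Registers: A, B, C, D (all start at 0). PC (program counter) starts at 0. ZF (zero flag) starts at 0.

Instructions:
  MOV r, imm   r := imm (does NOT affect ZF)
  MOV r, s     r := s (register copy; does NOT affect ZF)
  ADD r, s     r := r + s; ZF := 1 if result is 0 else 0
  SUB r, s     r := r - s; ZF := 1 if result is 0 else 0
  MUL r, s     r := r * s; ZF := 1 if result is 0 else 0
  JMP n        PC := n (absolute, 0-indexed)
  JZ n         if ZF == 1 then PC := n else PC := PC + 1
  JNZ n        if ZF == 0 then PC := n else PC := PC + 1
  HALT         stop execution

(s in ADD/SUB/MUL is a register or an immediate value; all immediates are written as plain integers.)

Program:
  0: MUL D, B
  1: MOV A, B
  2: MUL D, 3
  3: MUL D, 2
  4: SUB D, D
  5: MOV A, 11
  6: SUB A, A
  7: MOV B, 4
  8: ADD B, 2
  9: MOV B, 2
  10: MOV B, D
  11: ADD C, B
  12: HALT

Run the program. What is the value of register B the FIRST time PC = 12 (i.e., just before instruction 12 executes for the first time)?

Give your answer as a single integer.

Step 1: PC=0 exec 'MUL D, B'. After: A=0 B=0 C=0 D=0 ZF=1 PC=1
Step 2: PC=1 exec 'MOV A, B'. After: A=0 B=0 C=0 D=0 ZF=1 PC=2
Step 3: PC=2 exec 'MUL D, 3'. After: A=0 B=0 C=0 D=0 ZF=1 PC=3
Step 4: PC=3 exec 'MUL D, 2'. After: A=0 B=0 C=0 D=0 ZF=1 PC=4
Step 5: PC=4 exec 'SUB D, D'. After: A=0 B=0 C=0 D=0 ZF=1 PC=5
Step 6: PC=5 exec 'MOV A, 11'. After: A=11 B=0 C=0 D=0 ZF=1 PC=6
Step 7: PC=6 exec 'SUB A, A'. After: A=0 B=0 C=0 D=0 ZF=1 PC=7
Step 8: PC=7 exec 'MOV B, 4'. After: A=0 B=4 C=0 D=0 ZF=1 PC=8
Step 9: PC=8 exec 'ADD B, 2'. After: A=0 B=6 C=0 D=0 ZF=0 PC=9
Step 10: PC=9 exec 'MOV B, 2'. After: A=0 B=2 C=0 D=0 ZF=0 PC=10
Step 11: PC=10 exec 'MOV B, D'. After: A=0 B=0 C=0 D=0 ZF=0 PC=11
Step 12: PC=11 exec 'ADD C, B'. After: A=0 B=0 C=0 D=0 ZF=1 PC=12
First time PC=12: B=0

0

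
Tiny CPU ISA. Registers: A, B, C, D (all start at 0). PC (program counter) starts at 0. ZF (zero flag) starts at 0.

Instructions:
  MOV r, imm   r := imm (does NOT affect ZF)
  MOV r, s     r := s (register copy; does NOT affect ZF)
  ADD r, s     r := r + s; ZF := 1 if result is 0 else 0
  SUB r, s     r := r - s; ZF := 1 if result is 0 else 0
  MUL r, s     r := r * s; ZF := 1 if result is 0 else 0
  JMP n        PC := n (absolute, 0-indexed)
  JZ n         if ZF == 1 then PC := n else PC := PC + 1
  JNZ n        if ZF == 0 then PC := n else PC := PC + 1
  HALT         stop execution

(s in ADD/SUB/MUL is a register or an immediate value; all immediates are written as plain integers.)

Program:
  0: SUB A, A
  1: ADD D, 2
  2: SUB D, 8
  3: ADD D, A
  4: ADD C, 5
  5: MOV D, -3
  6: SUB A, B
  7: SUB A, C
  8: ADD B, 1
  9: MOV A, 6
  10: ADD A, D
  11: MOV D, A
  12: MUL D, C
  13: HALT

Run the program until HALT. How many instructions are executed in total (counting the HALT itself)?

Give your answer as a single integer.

Step 1: PC=0 exec 'SUB A, A'. After: A=0 B=0 C=0 D=0 ZF=1 PC=1
Step 2: PC=1 exec 'ADD D, 2'. After: A=0 B=0 C=0 D=2 ZF=0 PC=2
Step 3: PC=2 exec 'SUB D, 8'. After: A=0 B=0 C=0 D=-6 ZF=0 PC=3
Step 4: PC=3 exec 'ADD D, A'. After: A=0 B=0 C=0 D=-6 ZF=0 PC=4
Step 5: PC=4 exec 'ADD C, 5'. After: A=0 B=0 C=5 D=-6 ZF=0 PC=5
Step 6: PC=5 exec 'MOV D, -3'. After: A=0 B=0 C=5 D=-3 ZF=0 PC=6
Step 7: PC=6 exec 'SUB A, B'. After: A=0 B=0 C=5 D=-3 ZF=1 PC=7
Step 8: PC=7 exec 'SUB A, C'. After: A=-5 B=0 C=5 D=-3 ZF=0 PC=8
Step 9: PC=8 exec 'ADD B, 1'. After: A=-5 B=1 C=5 D=-3 ZF=0 PC=9
Step 10: PC=9 exec 'MOV A, 6'. After: A=6 B=1 C=5 D=-3 ZF=0 PC=10
Step 11: PC=10 exec 'ADD A, D'. After: A=3 B=1 C=5 D=-3 ZF=0 PC=11
Step 12: PC=11 exec 'MOV D, A'. After: A=3 B=1 C=5 D=3 ZF=0 PC=12
Step 13: PC=12 exec 'MUL D, C'. After: A=3 B=1 C=5 D=15 ZF=0 PC=13
Step 14: PC=13 exec 'HALT'. After: A=3 B=1 C=5 D=15 ZF=0 PC=13 HALTED
Total instructions executed: 14

Answer: 14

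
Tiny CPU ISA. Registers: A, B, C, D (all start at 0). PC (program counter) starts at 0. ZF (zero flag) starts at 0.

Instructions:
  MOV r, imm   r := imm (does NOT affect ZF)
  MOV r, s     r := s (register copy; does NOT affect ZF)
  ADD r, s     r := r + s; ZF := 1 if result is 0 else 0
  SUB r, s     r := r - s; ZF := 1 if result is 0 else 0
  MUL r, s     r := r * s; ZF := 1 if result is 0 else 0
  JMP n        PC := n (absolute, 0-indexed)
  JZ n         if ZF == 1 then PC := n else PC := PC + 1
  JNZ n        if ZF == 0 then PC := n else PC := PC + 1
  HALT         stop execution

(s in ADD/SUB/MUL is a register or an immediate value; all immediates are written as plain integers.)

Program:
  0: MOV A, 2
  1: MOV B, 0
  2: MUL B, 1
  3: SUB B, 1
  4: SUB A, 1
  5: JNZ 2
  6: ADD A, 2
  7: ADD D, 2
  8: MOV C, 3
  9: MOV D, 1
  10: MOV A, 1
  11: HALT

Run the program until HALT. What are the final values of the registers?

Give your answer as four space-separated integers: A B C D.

Step 1: PC=0 exec 'MOV A, 2'. After: A=2 B=0 C=0 D=0 ZF=0 PC=1
Step 2: PC=1 exec 'MOV B, 0'. After: A=2 B=0 C=0 D=0 ZF=0 PC=2
Step 3: PC=2 exec 'MUL B, 1'. After: A=2 B=0 C=0 D=0 ZF=1 PC=3
Step 4: PC=3 exec 'SUB B, 1'. After: A=2 B=-1 C=0 D=0 ZF=0 PC=4
Step 5: PC=4 exec 'SUB A, 1'. After: A=1 B=-1 C=0 D=0 ZF=0 PC=5
Step 6: PC=5 exec 'JNZ 2'. After: A=1 B=-1 C=0 D=0 ZF=0 PC=2
Step 7: PC=2 exec 'MUL B, 1'. After: A=1 B=-1 C=0 D=0 ZF=0 PC=3
Step 8: PC=3 exec 'SUB B, 1'. After: A=1 B=-2 C=0 D=0 ZF=0 PC=4
Step 9: PC=4 exec 'SUB A, 1'. After: A=0 B=-2 C=0 D=0 ZF=1 PC=5
Step 10: PC=5 exec 'JNZ 2'. After: A=0 B=-2 C=0 D=0 ZF=1 PC=6
Step 11: PC=6 exec 'ADD A, 2'. After: A=2 B=-2 C=0 D=0 ZF=0 PC=7
Step 12: PC=7 exec 'ADD D, 2'. After: A=2 B=-2 C=0 D=2 ZF=0 PC=8
Step 13: PC=8 exec 'MOV C, 3'. After: A=2 B=-2 C=3 D=2 ZF=0 PC=9
Step 14: PC=9 exec 'MOV D, 1'. After: A=2 B=-2 C=3 D=1 ZF=0 PC=10
Step 15: PC=10 exec 'MOV A, 1'. After: A=1 B=-2 C=3 D=1 ZF=0 PC=11
Step 16: PC=11 exec 'HALT'. After: A=1 B=-2 C=3 D=1 ZF=0 PC=11 HALTED

Answer: 1 -2 3 1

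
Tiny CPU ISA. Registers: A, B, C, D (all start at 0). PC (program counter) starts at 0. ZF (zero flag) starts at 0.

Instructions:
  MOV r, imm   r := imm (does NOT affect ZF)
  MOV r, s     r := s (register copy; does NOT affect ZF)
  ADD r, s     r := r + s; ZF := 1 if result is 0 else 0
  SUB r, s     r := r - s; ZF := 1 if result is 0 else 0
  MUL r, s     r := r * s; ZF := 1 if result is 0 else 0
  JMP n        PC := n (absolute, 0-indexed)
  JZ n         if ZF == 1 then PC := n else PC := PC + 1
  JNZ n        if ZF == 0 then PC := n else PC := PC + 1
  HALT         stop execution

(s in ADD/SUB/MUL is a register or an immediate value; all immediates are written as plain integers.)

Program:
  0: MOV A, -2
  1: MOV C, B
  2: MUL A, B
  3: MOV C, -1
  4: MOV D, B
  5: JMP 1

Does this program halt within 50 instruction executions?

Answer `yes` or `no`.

Step 1: PC=0 exec 'MOV A, -2'. After: A=-2 B=0 C=0 D=0 ZF=0 PC=1
Step 2: PC=1 exec 'MOV C, B'. After: A=-2 B=0 C=0 D=0 ZF=0 PC=2
Step 3: PC=2 exec 'MUL A, B'. After: A=0 B=0 C=0 D=0 ZF=1 PC=3
Step 4: PC=3 exec 'MOV C, -1'. After: A=0 B=0 C=-1 D=0 ZF=1 PC=4
Step 5: PC=4 exec 'MOV D, B'. After: A=0 B=0 C=-1 D=0 ZF=1 PC=5
Step 6: PC=5 exec 'JMP 1'. After: A=0 B=0 C=-1 D=0 ZF=1 PC=1
Step 7: PC=1 exec 'MOV C, B'. After: A=0 B=0 C=0 D=0 ZF=1 PC=2
Step 8: PC=2 exec 'MUL A, B'. After: A=0 B=0 C=0 D=0 ZF=1 PC=3
State after step 8 equals state after step 3: the program is in a cycle of length 5 and will never halt.

Answer: no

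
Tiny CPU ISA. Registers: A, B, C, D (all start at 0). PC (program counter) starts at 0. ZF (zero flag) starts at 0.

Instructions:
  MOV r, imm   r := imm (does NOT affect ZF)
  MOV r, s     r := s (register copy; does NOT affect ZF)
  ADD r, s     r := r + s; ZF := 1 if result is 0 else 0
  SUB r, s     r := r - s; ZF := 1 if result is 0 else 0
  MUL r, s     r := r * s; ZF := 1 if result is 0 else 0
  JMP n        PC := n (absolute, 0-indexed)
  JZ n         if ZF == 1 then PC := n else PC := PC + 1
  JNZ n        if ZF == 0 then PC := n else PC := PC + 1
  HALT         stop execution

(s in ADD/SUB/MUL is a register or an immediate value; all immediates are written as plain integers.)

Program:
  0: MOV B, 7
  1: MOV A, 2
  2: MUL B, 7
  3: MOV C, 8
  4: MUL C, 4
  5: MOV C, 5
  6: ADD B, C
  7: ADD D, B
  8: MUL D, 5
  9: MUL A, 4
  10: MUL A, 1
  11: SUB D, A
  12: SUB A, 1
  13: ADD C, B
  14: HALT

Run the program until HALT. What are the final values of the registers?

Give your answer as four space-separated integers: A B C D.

Answer: 7 54 59 262

Derivation:
Step 1: PC=0 exec 'MOV B, 7'. After: A=0 B=7 C=0 D=0 ZF=0 PC=1
Step 2: PC=1 exec 'MOV A, 2'. After: A=2 B=7 C=0 D=0 ZF=0 PC=2
Step 3: PC=2 exec 'MUL B, 7'. After: A=2 B=49 C=0 D=0 ZF=0 PC=3
Step 4: PC=3 exec 'MOV C, 8'. After: A=2 B=49 C=8 D=0 ZF=0 PC=4
Step 5: PC=4 exec 'MUL C, 4'. After: A=2 B=49 C=32 D=0 ZF=0 PC=5
Step 6: PC=5 exec 'MOV C, 5'. After: A=2 B=49 C=5 D=0 ZF=0 PC=6
Step 7: PC=6 exec 'ADD B, C'. After: A=2 B=54 C=5 D=0 ZF=0 PC=7
Step 8: PC=7 exec 'ADD D, B'. After: A=2 B=54 C=5 D=54 ZF=0 PC=8
Step 9: PC=8 exec 'MUL D, 5'. After: A=2 B=54 C=5 D=270 ZF=0 PC=9
Step 10: PC=9 exec 'MUL A, 4'. After: A=8 B=54 C=5 D=270 ZF=0 PC=10
Step 11: PC=10 exec 'MUL A, 1'. After: A=8 B=54 C=5 D=270 ZF=0 PC=11
Step 12: PC=11 exec 'SUB D, A'. After: A=8 B=54 C=5 D=262 ZF=0 PC=12
Step 13: PC=12 exec 'SUB A, 1'. After: A=7 B=54 C=5 D=262 ZF=0 PC=13
Step 14: PC=13 exec 'ADD C, B'. After: A=7 B=54 C=59 D=262 ZF=0 PC=14
Step 15: PC=14 exec 'HALT'. After: A=7 B=54 C=59 D=262 ZF=0 PC=14 HALTED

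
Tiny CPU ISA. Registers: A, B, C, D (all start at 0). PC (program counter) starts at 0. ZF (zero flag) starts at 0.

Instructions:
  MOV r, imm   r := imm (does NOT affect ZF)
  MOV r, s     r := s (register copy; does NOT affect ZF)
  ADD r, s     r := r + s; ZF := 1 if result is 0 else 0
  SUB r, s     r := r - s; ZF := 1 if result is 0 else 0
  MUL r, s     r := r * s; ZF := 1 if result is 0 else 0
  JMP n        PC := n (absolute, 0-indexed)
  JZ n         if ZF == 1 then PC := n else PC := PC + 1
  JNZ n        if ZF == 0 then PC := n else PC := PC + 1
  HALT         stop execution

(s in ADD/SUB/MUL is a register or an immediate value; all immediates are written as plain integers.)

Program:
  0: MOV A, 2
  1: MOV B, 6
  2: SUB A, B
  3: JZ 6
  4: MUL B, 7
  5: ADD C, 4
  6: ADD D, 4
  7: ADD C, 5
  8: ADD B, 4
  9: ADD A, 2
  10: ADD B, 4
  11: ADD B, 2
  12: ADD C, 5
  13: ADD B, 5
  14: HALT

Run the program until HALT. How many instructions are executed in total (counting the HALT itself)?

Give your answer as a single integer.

Step 1: PC=0 exec 'MOV A, 2'. After: A=2 B=0 C=0 D=0 ZF=0 PC=1
Step 2: PC=1 exec 'MOV B, 6'. After: A=2 B=6 C=0 D=0 ZF=0 PC=2
Step 3: PC=2 exec 'SUB A, B'. After: A=-4 B=6 C=0 D=0 ZF=0 PC=3
Step 4: PC=3 exec 'JZ 6'. After: A=-4 B=6 C=0 D=0 ZF=0 PC=4
Step 5: PC=4 exec 'MUL B, 7'. After: A=-4 B=42 C=0 D=0 ZF=0 PC=5
Step 6: PC=5 exec 'ADD C, 4'. After: A=-4 B=42 C=4 D=0 ZF=0 PC=6
Step 7: PC=6 exec 'ADD D, 4'. After: A=-4 B=42 C=4 D=4 ZF=0 PC=7
Step 8: PC=7 exec 'ADD C, 5'. After: A=-4 B=42 C=9 D=4 ZF=0 PC=8
Step 9: PC=8 exec 'ADD B, 4'. After: A=-4 B=46 C=9 D=4 ZF=0 PC=9
Step 10: PC=9 exec 'ADD A, 2'. After: A=-2 B=46 C=9 D=4 ZF=0 PC=10
Step 11: PC=10 exec 'ADD B, 4'. After: A=-2 B=50 C=9 D=4 ZF=0 PC=11
Step 12: PC=11 exec 'ADD B, 2'. After: A=-2 B=52 C=9 D=4 ZF=0 PC=12
Step 13: PC=12 exec 'ADD C, 5'. After: A=-2 B=52 C=14 D=4 ZF=0 PC=13
Step 14: PC=13 exec 'ADD B, 5'. After: A=-2 B=57 C=14 D=4 ZF=0 PC=14
Step 15: PC=14 exec 'HALT'. After: A=-2 B=57 C=14 D=4 ZF=0 PC=14 HALTED
Total instructions executed: 15

Answer: 15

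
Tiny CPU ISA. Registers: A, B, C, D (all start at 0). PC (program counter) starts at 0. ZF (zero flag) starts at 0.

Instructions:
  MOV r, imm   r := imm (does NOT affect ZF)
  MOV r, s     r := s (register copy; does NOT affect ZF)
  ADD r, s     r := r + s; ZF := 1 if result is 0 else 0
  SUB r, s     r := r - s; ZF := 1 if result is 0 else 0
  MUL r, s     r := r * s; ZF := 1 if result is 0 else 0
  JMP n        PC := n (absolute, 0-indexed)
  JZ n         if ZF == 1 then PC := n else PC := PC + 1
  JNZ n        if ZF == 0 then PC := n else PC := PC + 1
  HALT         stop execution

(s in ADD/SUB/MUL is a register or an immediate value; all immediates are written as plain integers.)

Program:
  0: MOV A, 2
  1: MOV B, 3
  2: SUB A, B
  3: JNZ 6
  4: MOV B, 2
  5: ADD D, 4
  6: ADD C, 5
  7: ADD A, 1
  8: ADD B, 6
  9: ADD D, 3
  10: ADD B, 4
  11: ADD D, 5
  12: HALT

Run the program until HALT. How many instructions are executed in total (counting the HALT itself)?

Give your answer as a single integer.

Step 1: PC=0 exec 'MOV A, 2'. After: A=2 B=0 C=0 D=0 ZF=0 PC=1
Step 2: PC=1 exec 'MOV B, 3'. After: A=2 B=3 C=0 D=0 ZF=0 PC=2
Step 3: PC=2 exec 'SUB A, B'. After: A=-1 B=3 C=0 D=0 ZF=0 PC=3
Step 4: PC=3 exec 'JNZ 6'. After: A=-1 B=3 C=0 D=0 ZF=0 PC=6
Step 5: PC=6 exec 'ADD C, 5'. After: A=-1 B=3 C=5 D=0 ZF=0 PC=7
Step 6: PC=7 exec 'ADD A, 1'. After: A=0 B=3 C=5 D=0 ZF=1 PC=8
Step 7: PC=8 exec 'ADD B, 6'. After: A=0 B=9 C=5 D=0 ZF=0 PC=9
Step 8: PC=9 exec 'ADD D, 3'. After: A=0 B=9 C=5 D=3 ZF=0 PC=10
Step 9: PC=10 exec 'ADD B, 4'. After: A=0 B=13 C=5 D=3 ZF=0 PC=11
Step 10: PC=11 exec 'ADD D, 5'. After: A=0 B=13 C=5 D=8 ZF=0 PC=12
Step 11: PC=12 exec 'HALT'. After: A=0 B=13 C=5 D=8 ZF=0 PC=12 HALTED
Total instructions executed: 11

Answer: 11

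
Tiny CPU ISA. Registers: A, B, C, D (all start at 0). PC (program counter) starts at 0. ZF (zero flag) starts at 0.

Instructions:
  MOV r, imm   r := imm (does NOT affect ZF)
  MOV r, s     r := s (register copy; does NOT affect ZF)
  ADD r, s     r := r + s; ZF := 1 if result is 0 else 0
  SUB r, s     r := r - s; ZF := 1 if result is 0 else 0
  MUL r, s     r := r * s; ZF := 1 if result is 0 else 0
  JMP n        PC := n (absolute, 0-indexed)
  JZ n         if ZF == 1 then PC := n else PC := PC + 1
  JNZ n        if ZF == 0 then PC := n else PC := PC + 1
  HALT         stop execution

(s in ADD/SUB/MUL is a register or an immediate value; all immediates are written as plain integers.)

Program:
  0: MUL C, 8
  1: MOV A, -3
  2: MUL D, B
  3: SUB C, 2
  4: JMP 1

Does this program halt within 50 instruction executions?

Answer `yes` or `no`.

Answer: no

Derivation:
Step 1: PC=0 exec 'MUL C, 8'. After: A=0 B=0 C=0 D=0 ZF=1 PC=1
Step 2: PC=1 exec 'MOV A, -3'. After: A=-3 B=0 C=0 D=0 ZF=1 PC=2
Step 3: PC=2 exec 'MUL D, B'. After: A=-3 B=0 C=0 D=0 ZF=1 PC=3
Step 4: PC=3 exec 'SUB C, 2'. After: A=-3 B=0 C=-2 D=0 ZF=0 PC=4
Step 5: PC=4 exec 'JMP 1'. After: A=-3 B=0 C=-2 D=0 ZF=0 PC=1
Step 6: PC=1 exec 'MOV A, -3'. After: A=-3 B=0 C=-2 D=0 ZF=0 PC=2
Step 7: PC=2 exec 'MUL D, B'. After: A=-3 B=0 C=-2 D=0 ZF=1 PC=3
Step 8: PC=3 exec 'SUB C, 2'. After: A=-3 B=0 C=-4 D=0 ZF=0 PC=4
Step 9: PC=4 exec 'JMP 1'. After: A=-3 B=0 C=-4 D=0 ZF=0 PC=1
Step 10: PC=1 exec 'MOV A, -3'. After: A=-3 B=0 C=-4 D=0 ZF=0 PC=2
Step 11: PC=2 exec 'MUL D, B'. After: A=-3 B=0 C=-4 D=0 ZF=1 PC=3
Step 12: PC=3 exec 'SUB C, 2'. After: A=-3 B=0 C=-6 D=0 ZF=0 PC=4
Step 13: PC=4 exec 'JMP 1'. After: A=-3 B=0 C=-6 D=0 ZF=0 PC=1
Step 14: PC=1 exec 'MOV A, -3'. After: A=-3 B=0 C=-6 D=0 ZF=0 PC=2
Step 15: PC=2 exec 'MUL D, B'. After: A=-3 B=0 C=-6 D=0 ZF=1 PC=3
After 50 steps: not halted. PC revisits the same instructions with no path to HALT; will never halt.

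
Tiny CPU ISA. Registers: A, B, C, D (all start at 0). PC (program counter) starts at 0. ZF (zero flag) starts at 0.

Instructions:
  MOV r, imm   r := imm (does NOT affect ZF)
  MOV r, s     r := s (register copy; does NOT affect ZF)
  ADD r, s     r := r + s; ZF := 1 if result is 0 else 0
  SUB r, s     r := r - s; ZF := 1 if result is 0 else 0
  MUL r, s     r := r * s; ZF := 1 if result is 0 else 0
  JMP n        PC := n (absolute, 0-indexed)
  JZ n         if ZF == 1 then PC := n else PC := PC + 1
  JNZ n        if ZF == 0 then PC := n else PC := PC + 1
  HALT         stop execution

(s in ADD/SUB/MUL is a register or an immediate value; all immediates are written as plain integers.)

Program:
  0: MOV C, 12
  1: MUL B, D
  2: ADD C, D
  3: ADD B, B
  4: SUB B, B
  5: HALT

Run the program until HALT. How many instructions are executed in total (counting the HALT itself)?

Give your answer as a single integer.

Answer: 6

Derivation:
Step 1: PC=0 exec 'MOV C, 12'. After: A=0 B=0 C=12 D=0 ZF=0 PC=1
Step 2: PC=1 exec 'MUL B, D'. After: A=0 B=0 C=12 D=0 ZF=1 PC=2
Step 3: PC=2 exec 'ADD C, D'. After: A=0 B=0 C=12 D=0 ZF=0 PC=3
Step 4: PC=3 exec 'ADD B, B'. After: A=0 B=0 C=12 D=0 ZF=1 PC=4
Step 5: PC=4 exec 'SUB B, B'. After: A=0 B=0 C=12 D=0 ZF=1 PC=5
Step 6: PC=5 exec 'HALT'. After: A=0 B=0 C=12 D=0 ZF=1 PC=5 HALTED
Total instructions executed: 6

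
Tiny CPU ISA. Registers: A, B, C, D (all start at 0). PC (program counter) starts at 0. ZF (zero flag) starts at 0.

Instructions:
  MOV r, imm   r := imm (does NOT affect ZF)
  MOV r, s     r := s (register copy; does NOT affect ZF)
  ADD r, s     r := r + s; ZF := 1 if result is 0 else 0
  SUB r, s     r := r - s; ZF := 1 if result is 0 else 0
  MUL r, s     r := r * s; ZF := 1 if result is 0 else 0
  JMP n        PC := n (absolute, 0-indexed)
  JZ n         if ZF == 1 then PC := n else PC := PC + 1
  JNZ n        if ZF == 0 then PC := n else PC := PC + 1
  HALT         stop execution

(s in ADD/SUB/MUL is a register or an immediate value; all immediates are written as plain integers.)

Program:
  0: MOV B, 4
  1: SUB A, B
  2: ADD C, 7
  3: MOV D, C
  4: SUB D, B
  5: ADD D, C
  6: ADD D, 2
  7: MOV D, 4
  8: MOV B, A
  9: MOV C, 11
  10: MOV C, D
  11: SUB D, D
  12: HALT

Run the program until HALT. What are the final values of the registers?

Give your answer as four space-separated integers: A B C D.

Step 1: PC=0 exec 'MOV B, 4'. After: A=0 B=4 C=0 D=0 ZF=0 PC=1
Step 2: PC=1 exec 'SUB A, B'. After: A=-4 B=4 C=0 D=0 ZF=0 PC=2
Step 3: PC=2 exec 'ADD C, 7'. After: A=-4 B=4 C=7 D=0 ZF=0 PC=3
Step 4: PC=3 exec 'MOV D, C'. After: A=-4 B=4 C=7 D=7 ZF=0 PC=4
Step 5: PC=4 exec 'SUB D, B'. After: A=-4 B=4 C=7 D=3 ZF=0 PC=5
Step 6: PC=5 exec 'ADD D, C'. After: A=-4 B=4 C=7 D=10 ZF=0 PC=6
Step 7: PC=6 exec 'ADD D, 2'. After: A=-4 B=4 C=7 D=12 ZF=0 PC=7
Step 8: PC=7 exec 'MOV D, 4'. After: A=-4 B=4 C=7 D=4 ZF=0 PC=8
Step 9: PC=8 exec 'MOV B, A'. After: A=-4 B=-4 C=7 D=4 ZF=0 PC=9
Step 10: PC=9 exec 'MOV C, 11'. After: A=-4 B=-4 C=11 D=4 ZF=0 PC=10
Step 11: PC=10 exec 'MOV C, D'. After: A=-4 B=-4 C=4 D=4 ZF=0 PC=11
Step 12: PC=11 exec 'SUB D, D'. After: A=-4 B=-4 C=4 D=0 ZF=1 PC=12
Step 13: PC=12 exec 'HALT'. After: A=-4 B=-4 C=4 D=0 ZF=1 PC=12 HALTED

Answer: -4 -4 4 0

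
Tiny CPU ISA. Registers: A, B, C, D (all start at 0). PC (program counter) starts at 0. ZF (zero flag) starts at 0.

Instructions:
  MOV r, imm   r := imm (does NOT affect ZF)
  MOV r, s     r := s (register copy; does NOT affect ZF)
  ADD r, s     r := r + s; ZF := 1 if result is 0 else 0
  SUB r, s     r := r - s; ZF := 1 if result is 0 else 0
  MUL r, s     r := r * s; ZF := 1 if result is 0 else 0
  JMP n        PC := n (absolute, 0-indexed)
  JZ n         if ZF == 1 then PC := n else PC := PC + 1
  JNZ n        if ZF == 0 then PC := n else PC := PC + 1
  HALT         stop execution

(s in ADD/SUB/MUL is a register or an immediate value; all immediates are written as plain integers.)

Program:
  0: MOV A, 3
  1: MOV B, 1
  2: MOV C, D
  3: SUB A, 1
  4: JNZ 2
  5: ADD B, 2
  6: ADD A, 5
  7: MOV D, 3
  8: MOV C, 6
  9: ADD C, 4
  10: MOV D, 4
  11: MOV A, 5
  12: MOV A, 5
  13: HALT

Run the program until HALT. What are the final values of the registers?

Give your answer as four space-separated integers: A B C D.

Step 1: PC=0 exec 'MOV A, 3'. After: A=3 B=0 C=0 D=0 ZF=0 PC=1
Step 2: PC=1 exec 'MOV B, 1'. After: A=3 B=1 C=0 D=0 ZF=0 PC=2
Step 3: PC=2 exec 'MOV C, D'. After: A=3 B=1 C=0 D=0 ZF=0 PC=3
Step 4: PC=3 exec 'SUB A, 1'. After: A=2 B=1 C=0 D=0 ZF=0 PC=4
Step 5: PC=4 exec 'JNZ 2'. After: A=2 B=1 C=0 D=0 ZF=0 PC=2
Step 6: PC=2 exec 'MOV C, D'. After: A=2 B=1 C=0 D=0 ZF=0 PC=3
Step 7: PC=3 exec 'SUB A, 1'. After: A=1 B=1 C=0 D=0 ZF=0 PC=4
Step 8: PC=4 exec 'JNZ 2'. After: A=1 B=1 C=0 D=0 ZF=0 PC=2
Step 9: PC=2 exec 'MOV C, D'. After: A=1 B=1 C=0 D=0 ZF=0 PC=3
Step 10: PC=3 exec 'SUB A, 1'. After: A=0 B=1 C=0 D=0 ZF=1 PC=4
Step 11: PC=4 exec 'JNZ 2'. After: A=0 B=1 C=0 D=0 ZF=1 PC=5
Step 12: PC=5 exec 'ADD B, 2'. After: A=0 B=3 C=0 D=0 ZF=0 PC=6
Step 13: PC=6 exec 'ADD A, 5'. After: A=5 B=3 C=0 D=0 ZF=0 PC=7
Step 14: PC=7 exec 'MOV D, 3'. After: A=5 B=3 C=0 D=3 ZF=0 PC=8
Step 15: PC=8 exec 'MOV C, 6'. After: A=5 B=3 C=6 D=3 ZF=0 PC=9
Step 16: PC=9 exec 'ADD C, 4'. After: A=5 B=3 C=10 D=3 ZF=0 PC=10
Step 17: PC=10 exec 'MOV D, 4'. After: A=5 B=3 C=10 D=4 ZF=0 PC=11
Step 18: PC=11 exec 'MOV A, 5'. After: A=5 B=3 C=10 D=4 ZF=0 PC=12
Step 19: PC=12 exec 'MOV A, 5'. After: A=5 B=3 C=10 D=4 ZF=0 PC=13
Step 20: PC=13 exec 'HALT'. After: A=5 B=3 C=10 D=4 ZF=0 PC=13 HALTED

Answer: 5 3 10 4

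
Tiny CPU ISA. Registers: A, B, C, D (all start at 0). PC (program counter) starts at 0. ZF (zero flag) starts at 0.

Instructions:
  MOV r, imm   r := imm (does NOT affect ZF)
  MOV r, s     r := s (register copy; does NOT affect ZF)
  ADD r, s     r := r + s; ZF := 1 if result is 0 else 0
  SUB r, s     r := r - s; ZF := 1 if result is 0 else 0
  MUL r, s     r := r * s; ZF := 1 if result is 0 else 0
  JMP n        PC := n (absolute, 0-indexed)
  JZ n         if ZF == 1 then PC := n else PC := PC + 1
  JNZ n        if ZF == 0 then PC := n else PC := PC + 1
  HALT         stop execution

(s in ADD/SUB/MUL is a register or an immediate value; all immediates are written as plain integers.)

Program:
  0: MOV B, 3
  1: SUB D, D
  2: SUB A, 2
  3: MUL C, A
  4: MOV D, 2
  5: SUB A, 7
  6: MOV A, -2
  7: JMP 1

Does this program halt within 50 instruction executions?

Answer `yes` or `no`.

Step 1: PC=0 exec 'MOV B, 3'. After: A=0 B=3 C=0 D=0 ZF=0 PC=1
Step 2: PC=1 exec 'SUB D, D'. After: A=0 B=3 C=0 D=0 ZF=1 PC=2
Step 3: PC=2 exec 'SUB A, 2'. After: A=-2 B=3 C=0 D=0 ZF=0 PC=3
Step 4: PC=3 exec 'MUL C, A'. After: A=-2 B=3 C=0 D=0 ZF=1 PC=4
Step 5: PC=4 exec 'MOV D, 2'. After: A=-2 B=3 C=0 D=2 ZF=1 PC=5
Step 6: PC=5 exec 'SUB A, 7'. After: A=-9 B=3 C=0 D=2 ZF=0 PC=6
Step 7: PC=6 exec 'MOV A, -2'. After: A=-2 B=3 C=0 D=2 ZF=0 PC=7
Step 8: PC=7 exec 'JMP 1'. After: A=-2 B=3 C=0 D=2 ZF=0 PC=1
Step 9: PC=1 exec 'SUB D, D'. After: A=-2 B=3 C=0 D=0 ZF=1 PC=2
Step 10: PC=2 exec 'SUB A, 2'. After: A=-4 B=3 C=0 D=0 ZF=0 PC=3
Step 11: PC=3 exec 'MUL C, A'. After: A=-4 B=3 C=0 D=0 ZF=1 PC=4
Step 12: PC=4 exec 'MOV D, 2'. After: A=-4 B=3 C=0 D=2 ZF=1 PC=5
Step 13: PC=5 exec 'SUB A, 7'. After: A=-11 B=3 C=0 D=2 ZF=0 PC=6
Step 14: PC=6 exec 'MOV A, -2'. After: A=-2 B=3 C=0 D=2 ZF=0 PC=7
State after step 14 equals state after step 7: the program is in a cycle of length 7 and will never halt.

Answer: no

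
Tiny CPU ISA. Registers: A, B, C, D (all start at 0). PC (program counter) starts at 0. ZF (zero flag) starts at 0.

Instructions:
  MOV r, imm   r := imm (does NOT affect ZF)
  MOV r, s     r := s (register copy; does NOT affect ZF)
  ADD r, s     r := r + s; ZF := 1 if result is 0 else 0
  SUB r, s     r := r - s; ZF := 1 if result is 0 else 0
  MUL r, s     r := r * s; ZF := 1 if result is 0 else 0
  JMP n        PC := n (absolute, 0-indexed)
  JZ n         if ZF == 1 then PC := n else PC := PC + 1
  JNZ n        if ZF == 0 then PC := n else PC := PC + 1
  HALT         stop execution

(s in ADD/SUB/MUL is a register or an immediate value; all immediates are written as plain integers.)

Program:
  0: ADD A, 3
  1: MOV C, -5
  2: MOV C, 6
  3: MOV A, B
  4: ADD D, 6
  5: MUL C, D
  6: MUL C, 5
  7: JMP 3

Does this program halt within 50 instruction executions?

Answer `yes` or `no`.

Step 1: PC=0 exec 'ADD A, 3'. After: A=3 B=0 C=0 D=0 ZF=0 PC=1
Step 2: PC=1 exec 'MOV C, -5'. After: A=3 B=0 C=-5 D=0 ZF=0 PC=2
Step 3: PC=2 exec 'MOV C, 6'. After: A=3 B=0 C=6 D=0 ZF=0 PC=3
Step 4: PC=3 exec 'MOV A, B'. After: A=0 B=0 C=6 D=0 ZF=0 PC=4
Step 5: PC=4 exec 'ADD D, 6'. After: A=0 B=0 C=6 D=6 ZF=0 PC=5
Step 6: PC=5 exec 'MUL C, D'. After: A=0 B=0 C=36 D=6 ZF=0 PC=6
Step 7: PC=6 exec 'MUL C, 5'. After: A=0 B=0 C=180 D=6 ZF=0 PC=7
Step 8: PC=7 exec 'JMP 3'. After: A=0 B=0 C=180 D=6 ZF=0 PC=3
Step 9: PC=3 exec 'MOV A, B'. After: A=0 B=0 C=180 D=6 ZF=0 PC=4
Step 10: PC=4 exec 'ADD D, 6'. After: A=0 B=0 C=180 D=12 ZF=0 PC=5
Step 11: PC=5 exec 'MUL C, D'. After: A=0 B=0 C=2160 D=12 ZF=0 PC=6
Step 12: PC=6 exec 'MUL C, 5'. After: A=0 B=0 C=10800 D=12 ZF=0 PC=7
Step 13: PC=7 exec 'JMP 3'. After: A=0 B=0 C=10800 D=12 ZF=0 PC=3
Step 14: PC=3 exec 'MOV A, B'. After: A=0 B=0 C=10800 D=12 ZF=0 PC=4
Step 15: PC=4 exec 'ADD D, 6'. After: A=0 B=0 C=10800 D=18 ZF=0 PC=5
After 50 steps: not halted. PC revisits the same instructions with no path to HALT; will never halt.

Answer: no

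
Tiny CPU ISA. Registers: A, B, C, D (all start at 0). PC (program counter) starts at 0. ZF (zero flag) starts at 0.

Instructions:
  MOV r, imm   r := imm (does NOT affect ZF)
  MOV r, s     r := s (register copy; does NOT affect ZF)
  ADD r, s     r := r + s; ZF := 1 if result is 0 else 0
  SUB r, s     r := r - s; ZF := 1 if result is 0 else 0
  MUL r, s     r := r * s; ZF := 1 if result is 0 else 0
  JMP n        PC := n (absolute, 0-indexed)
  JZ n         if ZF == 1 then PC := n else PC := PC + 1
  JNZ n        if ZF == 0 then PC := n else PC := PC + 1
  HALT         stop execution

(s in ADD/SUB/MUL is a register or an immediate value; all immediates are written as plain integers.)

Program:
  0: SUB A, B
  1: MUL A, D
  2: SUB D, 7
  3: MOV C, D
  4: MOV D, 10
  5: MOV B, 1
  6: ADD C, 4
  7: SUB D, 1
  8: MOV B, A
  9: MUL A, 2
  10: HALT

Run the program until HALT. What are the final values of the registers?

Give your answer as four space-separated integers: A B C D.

Step 1: PC=0 exec 'SUB A, B'. After: A=0 B=0 C=0 D=0 ZF=1 PC=1
Step 2: PC=1 exec 'MUL A, D'. After: A=0 B=0 C=0 D=0 ZF=1 PC=2
Step 3: PC=2 exec 'SUB D, 7'. After: A=0 B=0 C=0 D=-7 ZF=0 PC=3
Step 4: PC=3 exec 'MOV C, D'. After: A=0 B=0 C=-7 D=-7 ZF=0 PC=4
Step 5: PC=4 exec 'MOV D, 10'. After: A=0 B=0 C=-7 D=10 ZF=0 PC=5
Step 6: PC=5 exec 'MOV B, 1'. After: A=0 B=1 C=-7 D=10 ZF=0 PC=6
Step 7: PC=6 exec 'ADD C, 4'. After: A=0 B=1 C=-3 D=10 ZF=0 PC=7
Step 8: PC=7 exec 'SUB D, 1'. After: A=0 B=1 C=-3 D=9 ZF=0 PC=8
Step 9: PC=8 exec 'MOV B, A'. After: A=0 B=0 C=-3 D=9 ZF=0 PC=9
Step 10: PC=9 exec 'MUL A, 2'. After: A=0 B=0 C=-3 D=9 ZF=1 PC=10
Step 11: PC=10 exec 'HALT'. After: A=0 B=0 C=-3 D=9 ZF=1 PC=10 HALTED

Answer: 0 0 -3 9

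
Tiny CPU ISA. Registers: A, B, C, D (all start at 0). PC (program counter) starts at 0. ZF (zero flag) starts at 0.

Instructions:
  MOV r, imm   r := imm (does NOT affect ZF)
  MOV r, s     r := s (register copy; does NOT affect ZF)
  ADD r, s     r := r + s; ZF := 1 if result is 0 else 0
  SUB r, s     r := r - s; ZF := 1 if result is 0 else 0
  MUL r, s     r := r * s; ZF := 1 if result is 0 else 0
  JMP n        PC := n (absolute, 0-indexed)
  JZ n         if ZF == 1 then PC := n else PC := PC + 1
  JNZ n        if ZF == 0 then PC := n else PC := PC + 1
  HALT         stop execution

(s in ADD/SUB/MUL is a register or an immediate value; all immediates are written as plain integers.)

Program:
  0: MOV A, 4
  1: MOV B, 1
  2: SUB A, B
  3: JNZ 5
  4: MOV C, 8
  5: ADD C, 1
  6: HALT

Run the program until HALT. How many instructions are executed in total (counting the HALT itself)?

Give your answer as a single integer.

Answer: 6

Derivation:
Step 1: PC=0 exec 'MOV A, 4'. After: A=4 B=0 C=0 D=0 ZF=0 PC=1
Step 2: PC=1 exec 'MOV B, 1'. After: A=4 B=1 C=0 D=0 ZF=0 PC=2
Step 3: PC=2 exec 'SUB A, B'. After: A=3 B=1 C=0 D=0 ZF=0 PC=3
Step 4: PC=3 exec 'JNZ 5'. After: A=3 B=1 C=0 D=0 ZF=0 PC=5
Step 5: PC=5 exec 'ADD C, 1'. After: A=3 B=1 C=1 D=0 ZF=0 PC=6
Step 6: PC=6 exec 'HALT'. After: A=3 B=1 C=1 D=0 ZF=0 PC=6 HALTED
Total instructions executed: 6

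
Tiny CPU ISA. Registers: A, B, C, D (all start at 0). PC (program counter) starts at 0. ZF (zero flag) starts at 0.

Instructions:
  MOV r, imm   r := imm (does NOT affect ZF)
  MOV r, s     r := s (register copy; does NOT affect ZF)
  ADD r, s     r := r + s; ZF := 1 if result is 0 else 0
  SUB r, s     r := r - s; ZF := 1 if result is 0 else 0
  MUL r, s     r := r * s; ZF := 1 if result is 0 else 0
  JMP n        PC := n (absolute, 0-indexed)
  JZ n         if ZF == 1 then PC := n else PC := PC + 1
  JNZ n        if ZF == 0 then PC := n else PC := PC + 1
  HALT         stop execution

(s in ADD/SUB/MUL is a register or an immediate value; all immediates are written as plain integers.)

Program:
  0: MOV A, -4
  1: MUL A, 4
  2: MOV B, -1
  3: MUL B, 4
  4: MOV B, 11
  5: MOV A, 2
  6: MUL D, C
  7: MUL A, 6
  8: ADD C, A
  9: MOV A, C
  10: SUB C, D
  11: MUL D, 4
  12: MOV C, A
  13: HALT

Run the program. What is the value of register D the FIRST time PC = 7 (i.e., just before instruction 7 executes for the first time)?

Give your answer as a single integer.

Step 1: PC=0 exec 'MOV A, -4'. After: A=-4 B=0 C=0 D=0 ZF=0 PC=1
Step 2: PC=1 exec 'MUL A, 4'. After: A=-16 B=0 C=0 D=0 ZF=0 PC=2
Step 3: PC=2 exec 'MOV B, -1'. After: A=-16 B=-1 C=0 D=0 ZF=0 PC=3
Step 4: PC=3 exec 'MUL B, 4'. After: A=-16 B=-4 C=0 D=0 ZF=0 PC=4
Step 5: PC=4 exec 'MOV B, 11'. After: A=-16 B=11 C=0 D=0 ZF=0 PC=5
Step 6: PC=5 exec 'MOV A, 2'. After: A=2 B=11 C=0 D=0 ZF=0 PC=6
Step 7: PC=6 exec 'MUL D, C'. After: A=2 B=11 C=0 D=0 ZF=1 PC=7
First time PC=7: D=0

0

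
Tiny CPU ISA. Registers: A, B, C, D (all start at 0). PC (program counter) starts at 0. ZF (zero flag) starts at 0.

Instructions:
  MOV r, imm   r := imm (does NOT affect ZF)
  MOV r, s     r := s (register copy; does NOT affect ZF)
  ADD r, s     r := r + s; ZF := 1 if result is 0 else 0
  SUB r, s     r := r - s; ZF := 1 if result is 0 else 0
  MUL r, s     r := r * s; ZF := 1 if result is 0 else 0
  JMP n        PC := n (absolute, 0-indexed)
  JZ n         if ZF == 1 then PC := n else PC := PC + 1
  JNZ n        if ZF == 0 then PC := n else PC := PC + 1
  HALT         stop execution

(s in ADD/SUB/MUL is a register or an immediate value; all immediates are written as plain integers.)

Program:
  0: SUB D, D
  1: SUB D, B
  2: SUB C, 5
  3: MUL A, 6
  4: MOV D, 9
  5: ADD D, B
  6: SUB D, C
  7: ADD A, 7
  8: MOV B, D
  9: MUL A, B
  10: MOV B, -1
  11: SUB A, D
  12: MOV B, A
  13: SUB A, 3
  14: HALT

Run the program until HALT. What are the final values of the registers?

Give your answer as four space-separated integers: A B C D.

Step 1: PC=0 exec 'SUB D, D'. After: A=0 B=0 C=0 D=0 ZF=1 PC=1
Step 2: PC=1 exec 'SUB D, B'. After: A=0 B=0 C=0 D=0 ZF=1 PC=2
Step 3: PC=2 exec 'SUB C, 5'. After: A=0 B=0 C=-5 D=0 ZF=0 PC=3
Step 4: PC=3 exec 'MUL A, 6'. After: A=0 B=0 C=-5 D=0 ZF=1 PC=4
Step 5: PC=4 exec 'MOV D, 9'. After: A=0 B=0 C=-5 D=9 ZF=1 PC=5
Step 6: PC=5 exec 'ADD D, B'. After: A=0 B=0 C=-5 D=9 ZF=0 PC=6
Step 7: PC=6 exec 'SUB D, C'. After: A=0 B=0 C=-5 D=14 ZF=0 PC=7
Step 8: PC=7 exec 'ADD A, 7'. After: A=7 B=0 C=-5 D=14 ZF=0 PC=8
Step 9: PC=8 exec 'MOV B, D'. After: A=7 B=14 C=-5 D=14 ZF=0 PC=9
Step 10: PC=9 exec 'MUL A, B'. After: A=98 B=14 C=-5 D=14 ZF=0 PC=10
Step 11: PC=10 exec 'MOV B, -1'. After: A=98 B=-1 C=-5 D=14 ZF=0 PC=11
Step 12: PC=11 exec 'SUB A, D'. After: A=84 B=-1 C=-5 D=14 ZF=0 PC=12
Step 13: PC=12 exec 'MOV B, A'. After: A=84 B=84 C=-5 D=14 ZF=0 PC=13
Step 14: PC=13 exec 'SUB A, 3'. After: A=81 B=84 C=-5 D=14 ZF=0 PC=14
Step 15: PC=14 exec 'HALT'. After: A=81 B=84 C=-5 D=14 ZF=0 PC=14 HALTED

Answer: 81 84 -5 14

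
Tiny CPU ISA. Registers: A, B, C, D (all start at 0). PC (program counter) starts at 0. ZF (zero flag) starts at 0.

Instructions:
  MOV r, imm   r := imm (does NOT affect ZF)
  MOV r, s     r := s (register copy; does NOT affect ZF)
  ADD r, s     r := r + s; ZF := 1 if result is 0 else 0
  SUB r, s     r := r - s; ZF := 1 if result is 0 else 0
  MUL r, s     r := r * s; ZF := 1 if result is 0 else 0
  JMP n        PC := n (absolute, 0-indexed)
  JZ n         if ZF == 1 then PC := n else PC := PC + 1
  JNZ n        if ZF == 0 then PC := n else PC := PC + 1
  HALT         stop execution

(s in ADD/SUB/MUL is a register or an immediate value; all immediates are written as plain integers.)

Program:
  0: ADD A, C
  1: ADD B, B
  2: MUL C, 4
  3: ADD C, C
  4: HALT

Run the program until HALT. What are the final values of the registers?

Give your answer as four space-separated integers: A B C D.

Answer: 0 0 0 0

Derivation:
Step 1: PC=0 exec 'ADD A, C'. After: A=0 B=0 C=0 D=0 ZF=1 PC=1
Step 2: PC=1 exec 'ADD B, B'. After: A=0 B=0 C=0 D=0 ZF=1 PC=2
Step 3: PC=2 exec 'MUL C, 4'. After: A=0 B=0 C=0 D=0 ZF=1 PC=3
Step 4: PC=3 exec 'ADD C, C'. After: A=0 B=0 C=0 D=0 ZF=1 PC=4
Step 5: PC=4 exec 'HALT'. After: A=0 B=0 C=0 D=0 ZF=1 PC=4 HALTED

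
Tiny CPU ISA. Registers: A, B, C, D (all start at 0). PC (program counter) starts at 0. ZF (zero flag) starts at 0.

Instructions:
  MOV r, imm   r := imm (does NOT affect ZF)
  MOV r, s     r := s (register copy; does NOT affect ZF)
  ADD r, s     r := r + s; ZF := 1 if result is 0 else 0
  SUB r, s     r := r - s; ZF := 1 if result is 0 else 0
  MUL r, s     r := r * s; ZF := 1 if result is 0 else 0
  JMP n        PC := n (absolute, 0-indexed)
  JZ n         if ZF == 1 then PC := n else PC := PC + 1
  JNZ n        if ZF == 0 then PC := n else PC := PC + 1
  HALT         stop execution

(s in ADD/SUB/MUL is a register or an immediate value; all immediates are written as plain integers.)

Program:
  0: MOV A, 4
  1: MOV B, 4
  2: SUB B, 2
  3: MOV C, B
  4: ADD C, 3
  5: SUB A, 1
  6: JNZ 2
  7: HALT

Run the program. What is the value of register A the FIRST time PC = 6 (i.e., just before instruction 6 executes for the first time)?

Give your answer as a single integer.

Step 1: PC=0 exec 'MOV A, 4'. After: A=4 B=0 C=0 D=0 ZF=0 PC=1
Step 2: PC=1 exec 'MOV B, 4'. After: A=4 B=4 C=0 D=0 ZF=0 PC=2
Step 3: PC=2 exec 'SUB B, 2'. After: A=4 B=2 C=0 D=0 ZF=0 PC=3
Step 4: PC=3 exec 'MOV C, B'. After: A=4 B=2 C=2 D=0 ZF=0 PC=4
Step 5: PC=4 exec 'ADD C, 3'. After: A=4 B=2 C=5 D=0 ZF=0 PC=5
Step 6: PC=5 exec 'SUB A, 1'. After: A=3 B=2 C=5 D=0 ZF=0 PC=6
First time PC=6: A=3

3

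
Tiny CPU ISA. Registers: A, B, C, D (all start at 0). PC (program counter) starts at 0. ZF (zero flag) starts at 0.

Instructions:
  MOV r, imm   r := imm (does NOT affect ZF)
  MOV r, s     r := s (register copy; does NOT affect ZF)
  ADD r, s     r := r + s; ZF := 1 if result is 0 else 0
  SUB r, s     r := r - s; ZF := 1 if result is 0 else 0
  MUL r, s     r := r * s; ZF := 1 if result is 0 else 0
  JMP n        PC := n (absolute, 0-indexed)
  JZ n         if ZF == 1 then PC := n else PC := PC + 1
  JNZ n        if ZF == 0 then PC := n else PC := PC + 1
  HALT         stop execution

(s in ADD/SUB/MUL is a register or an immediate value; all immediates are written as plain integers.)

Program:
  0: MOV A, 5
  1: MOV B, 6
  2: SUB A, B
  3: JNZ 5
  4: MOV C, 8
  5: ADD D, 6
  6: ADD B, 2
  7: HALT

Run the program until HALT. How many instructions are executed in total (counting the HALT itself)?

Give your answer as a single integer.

Answer: 7

Derivation:
Step 1: PC=0 exec 'MOV A, 5'. After: A=5 B=0 C=0 D=0 ZF=0 PC=1
Step 2: PC=1 exec 'MOV B, 6'. After: A=5 B=6 C=0 D=0 ZF=0 PC=2
Step 3: PC=2 exec 'SUB A, B'. After: A=-1 B=6 C=0 D=0 ZF=0 PC=3
Step 4: PC=3 exec 'JNZ 5'. After: A=-1 B=6 C=0 D=0 ZF=0 PC=5
Step 5: PC=5 exec 'ADD D, 6'. After: A=-1 B=6 C=0 D=6 ZF=0 PC=6
Step 6: PC=6 exec 'ADD B, 2'. After: A=-1 B=8 C=0 D=6 ZF=0 PC=7
Step 7: PC=7 exec 'HALT'. After: A=-1 B=8 C=0 D=6 ZF=0 PC=7 HALTED
Total instructions executed: 7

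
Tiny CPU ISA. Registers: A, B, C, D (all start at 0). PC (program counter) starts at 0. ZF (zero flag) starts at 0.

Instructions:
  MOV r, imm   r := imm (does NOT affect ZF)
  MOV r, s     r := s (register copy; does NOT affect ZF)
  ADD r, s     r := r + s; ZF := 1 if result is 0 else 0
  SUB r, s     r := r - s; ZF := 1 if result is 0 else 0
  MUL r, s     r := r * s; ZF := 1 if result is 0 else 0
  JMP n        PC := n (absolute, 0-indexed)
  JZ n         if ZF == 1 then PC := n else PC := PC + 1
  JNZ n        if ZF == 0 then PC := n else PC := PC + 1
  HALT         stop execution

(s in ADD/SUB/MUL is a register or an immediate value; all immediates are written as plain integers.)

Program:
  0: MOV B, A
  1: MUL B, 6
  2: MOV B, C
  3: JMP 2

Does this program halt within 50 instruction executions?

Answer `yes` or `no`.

Answer: no

Derivation:
Step 1: PC=0 exec 'MOV B, A'. After: A=0 B=0 C=0 D=0 ZF=0 PC=1
Step 2: PC=1 exec 'MUL B, 6'. After: A=0 B=0 C=0 D=0 ZF=1 PC=2
Step 3: PC=2 exec 'MOV B, C'. After: A=0 B=0 C=0 D=0 ZF=1 PC=3
Step 4: PC=3 exec 'JMP 2'. After: A=0 B=0 C=0 D=0 ZF=1 PC=2
State after step 4 equals state after step 2: the program is in a cycle of length 2 and will never halt.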